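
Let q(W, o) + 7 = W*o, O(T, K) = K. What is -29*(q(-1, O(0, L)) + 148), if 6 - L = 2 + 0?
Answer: -3973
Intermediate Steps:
L = 4 (L = 6 - (2 + 0) = 6 - 1*2 = 6 - 2 = 4)
q(W, o) = -7 + W*o
-29*(q(-1, O(0, L)) + 148) = -29*((-7 - 1*4) + 148) = -29*((-7 - 4) + 148) = -29*(-11 + 148) = -29*137 = -3973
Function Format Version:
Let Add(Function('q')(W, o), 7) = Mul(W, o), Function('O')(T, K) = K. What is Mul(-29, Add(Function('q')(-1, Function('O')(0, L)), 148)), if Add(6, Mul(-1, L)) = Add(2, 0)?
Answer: -3973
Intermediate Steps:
L = 4 (L = Add(6, Mul(-1, Add(2, 0))) = Add(6, Mul(-1, 2)) = Add(6, -2) = 4)
Function('q')(W, o) = Add(-7, Mul(W, o))
Mul(-29, Add(Function('q')(-1, Function('O')(0, L)), 148)) = Mul(-29, Add(Add(-7, Mul(-1, 4)), 148)) = Mul(-29, Add(Add(-7, -4), 148)) = Mul(-29, Add(-11, 148)) = Mul(-29, 137) = -3973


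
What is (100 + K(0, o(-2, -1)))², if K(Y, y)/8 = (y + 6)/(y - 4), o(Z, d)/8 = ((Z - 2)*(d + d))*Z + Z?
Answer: 15808576/1369 ≈ 11548.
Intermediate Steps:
o(Z, d) = 8*Z + 16*Z*d*(-2 + Z) (o(Z, d) = 8*(((Z - 2)*(d + d))*Z + Z) = 8*(((-2 + Z)*(2*d))*Z + Z) = 8*((2*d*(-2 + Z))*Z + Z) = 8*(2*Z*d*(-2 + Z) + Z) = 8*(Z + 2*Z*d*(-2 + Z)) = 8*Z + 16*Z*d*(-2 + Z))
K(Y, y) = 8*(6 + y)/(-4 + y) (K(Y, y) = 8*((y + 6)/(y - 4)) = 8*((6 + y)/(-4 + y)) = 8*(6 + y)/(-4 + y))
(100 + K(0, o(-2, -1)))² = (100 + 8*(6 + 8*(-2)*(1 - 4*(-1) + 2*(-2)*(-1)))/(-4 + 8*(-2)*(1 - 4*(-1) + 2*(-2)*(-1))))² = (100 + 8*(6 + 8*(-2)*(1 + 4 + 4))/(-4 + 8*(-2)*(1 + 4 + 4)))² = (100 + 8*(6 + 8*(-2)*9)/(-4 + 8*(-2)*9))² = (100 + 8*(6 - 144)/(-4 - 144))² = (100 + 8*(-138)/(-148))² = (100 + 8*(-1/148)*(-138))² = (100 + 276/37)² = (3976/37)² = 15808576/1369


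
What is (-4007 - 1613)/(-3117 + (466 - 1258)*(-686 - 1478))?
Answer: -5620/1710771 ≈ -0.0032851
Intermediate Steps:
(-4007 - 1613)/(-3117 + (466 - 1258)*(-686 - 1478)) = -5620/(-3117 - 792*(-2164)) = -5620/(-3117 + 1713888) = -5620/1710771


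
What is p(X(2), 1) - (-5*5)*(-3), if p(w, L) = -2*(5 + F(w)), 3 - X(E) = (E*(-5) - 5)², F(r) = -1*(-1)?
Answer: -87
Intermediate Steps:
F(r) = 1
X(E) = 3 - (-5 - 5*E)² (X(E) = 3 - (E*(-5) - 5)² = 3 - (-5*E - 5)² = 3 - (-5 - 5*E)²)
p(w, L) = -12 (p(w, L) = -2*(5 + 1) = -2*6 = -12)
p(X(2), 1) - (-5*5)*(-3) = -12 - (-5*5)*(-3) = -12 - (-25)*(-3) = -12 - 1*75 = -12 - 75 = -87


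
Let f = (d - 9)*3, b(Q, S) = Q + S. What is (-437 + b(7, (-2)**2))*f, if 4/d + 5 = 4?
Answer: 16614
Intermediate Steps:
d = -4 (d = 4/(-5 + 4) = 4/(-1) = 4*(-1) = -4)
f = -39 (f = (-4 - 9)*3 = -13*3 = -39)
(-437 + b(7, (-2)**2))*f = (-437 + (7 + (-2)**2))*(-39) = (-437 + (7 + 4))*(-39) = (-437 + 11)*(-39) = -426*(-39) = 16614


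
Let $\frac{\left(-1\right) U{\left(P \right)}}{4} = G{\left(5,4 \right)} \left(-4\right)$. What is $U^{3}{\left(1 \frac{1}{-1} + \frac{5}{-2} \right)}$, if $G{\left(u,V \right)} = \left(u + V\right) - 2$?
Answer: $1404928$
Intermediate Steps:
$G{\left(u,V \right)} = -2 + V + u$ ($G{\left(u,V \right)} = \left(V + u\right) - 2 = -2 + V + u$)
$U{\left(P \right)} = 112$ ($U{\left(P \right)} = - 4 \left(-2 + 4 + 5\right) \left(-4\right) = - 4 \cdot 7 \left(-4\right) = \left(-4\right) \left(-28\right) = 112$)
$U^{3}{\left(1 \frac{1}{-1} + \frac{5}{-2} \right)} = 112^{3} = 1404928$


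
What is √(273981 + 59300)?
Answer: √333281 ≈ 577.30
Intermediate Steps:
√(273981 + 59300) = √333281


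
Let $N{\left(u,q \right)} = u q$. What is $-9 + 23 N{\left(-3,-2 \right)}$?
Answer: $129$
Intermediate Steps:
$N{\left(u,q \right)} = q u$
$-9 + 23 N{\left(-3,-2 \right)} = -9 + 23 \left(\left(-2\right) \left(-3\right)\right) = -9 + 23 \cdot 6 = -9 + 138 = 129$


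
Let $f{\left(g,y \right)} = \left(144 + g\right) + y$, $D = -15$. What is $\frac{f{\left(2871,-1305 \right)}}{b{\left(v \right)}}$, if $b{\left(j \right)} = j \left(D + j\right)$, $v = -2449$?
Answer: $\frac{855}{3017168} \approx 0.00028338$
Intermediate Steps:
$f{\left(g,y \right)} = 144 + g + y$
$b{\left(j \right)} = j \left(-15 + j\right)$
$\frac{f{\left(2871,-1305 \right)}}{b{\left(v \right)}} = \frac{144 + 2871 - 1305}{\left(-2449\right) \left(-15 - 2449\right)} = \frac{1710}{\left(-2449\right) \left(-2464\right)} = \frac{1710}{6034336} = 1710 \cdot \frac{1}{6034336} = \frac{855}{3017168}$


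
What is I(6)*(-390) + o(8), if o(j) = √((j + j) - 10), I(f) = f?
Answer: -2340 + √6 ≈ -2337.6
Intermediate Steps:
o(j) = √(-10 + 2*j) (o(j) = √(2*j - 10) = √(-10 + 2*j))
I(6)*(-390) + o(8) = 6*(-390) + √(-10 + 2*8) = -2340 + √(-10 + 16) = -2340 + √6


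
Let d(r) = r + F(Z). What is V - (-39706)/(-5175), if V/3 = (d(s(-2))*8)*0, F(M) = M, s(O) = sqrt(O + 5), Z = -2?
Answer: -39706/5175 ≈ -7.6727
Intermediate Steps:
s(O) = sqrt(5 + O)
d(r) = -2 + r (d(r) = r - 2 = -2 + r)
V = 0 (V = 3*(((-2 + sqrt(5 - 2))*8)*0) = 3*(((-2 + sqrt(3))*8)*0) = 3*((-16 + 8*sqrt(3))*0) = 3*0 = 0)
V - (-39706)/(-5175) = 0 - (-39706)/(-5175) = 0 - (-39706)*(-1)/5175 = 0 - 1*39706/5175 = 0 - 39706/5175 = -39706/5175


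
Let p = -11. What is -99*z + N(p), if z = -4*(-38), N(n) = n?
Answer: -15059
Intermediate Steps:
z = 152
-99*z + N(p) = -99*152 - 11 = -15048 - 11 = -15059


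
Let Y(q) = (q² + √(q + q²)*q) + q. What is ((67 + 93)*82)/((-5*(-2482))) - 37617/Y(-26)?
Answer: 46716809/32266 + 37617*√26/130 ≈ 2923.3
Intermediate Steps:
Y(q) = q + q² + q*√(q + q²) (Y(q) = (q² + q*√(q + q²)) + q = q + q² + q*√(q + q²))
((67 + 93)*82)/((-5*(-2482))) - 37617/Y(-26) = ((67 + 93)*82)/((-5*(-2482))) - 37617*(-1/(26*(1 - 26 + √(-26*(1 - 26))))) = (160*82)/12410 - 37617*(-1/(26*(1 - 26 + √(-26*(-25))))) = 13120*(1/12410) - 37617*(-1/(26*(1 - 26 + √650))) = 1312/1241 - 37617*(-1/(26*(1 - 26 + 5*√26))) = 1312/1241 - 37617*(-1/(26*(-25 + 5*√26))) = 1312/1241 - 37617/(650 - 130*√26)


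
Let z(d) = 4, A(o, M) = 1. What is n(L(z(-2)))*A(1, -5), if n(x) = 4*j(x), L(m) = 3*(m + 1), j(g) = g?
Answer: 60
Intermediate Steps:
L(m) = 3 + 3*m (L(m) = 3*(1 + m) = 3 + 3*m)
n(x) = 4*x
n(L(z(-2)))*A(1, -5) = (4*(3 + 3*4))*1 = (4*(3 + 12))*1 = (4*15)*1 = 60*1 = 60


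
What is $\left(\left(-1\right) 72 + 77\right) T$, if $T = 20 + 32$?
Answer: $260$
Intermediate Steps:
$T = 52$
$\left(\left(-1\right) 72 + 77\right) T = \left(\left(-1\right) 72 + 77\right) 52 = \left(-72 + 77\right) 52 = 5 \cdot 52 = 260$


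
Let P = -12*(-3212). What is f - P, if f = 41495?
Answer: 2951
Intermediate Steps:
P = 38544
f - P = 41495 - 1*38544 = 41495 - 38544 = 2951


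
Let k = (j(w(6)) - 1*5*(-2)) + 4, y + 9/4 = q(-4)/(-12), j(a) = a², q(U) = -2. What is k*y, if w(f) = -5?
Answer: -325/4 ≈ -81.250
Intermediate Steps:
y = -25/12 (y = -9/4 - 2/(-12) = -9/4 - 2*(-1/12) = -9/4 + ⅙ = -25/12 ≈ -2.0833)
k = 39 (k = ((-5)² - 1*5*(-2)) + 4 = (25 - 5*(-2)) + 4 = (25 + 10) + 4 = 35 + 4 = 39)
k*y = 39*(-25/12) = -325/4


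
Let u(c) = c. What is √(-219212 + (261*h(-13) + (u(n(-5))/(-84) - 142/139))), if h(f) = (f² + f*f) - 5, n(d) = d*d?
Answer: I*√4509091760313/5838 ≈ 363.73*I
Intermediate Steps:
n(d) = d²
h(f) = -5 + 2*f² (h(f) = (f² + f²) - 5 = 2*f² - 5 = -5 + 2*f²)
√(-219212 + (261*h(-13) + (u(n(-5))/(-84) - 142/139))) = √(-219212 + (261*(-5 + 2*(-13)²) + ((-5)²/(-84) - 142/139))) = √(-219212 + (261*(-5 + 2*169) + (25*(-1/84) - 142*1/139))) = √(-219212 + (261*(-5 + 338) + (-25/84 - 142/139))) = √(-219212 + (261*333 - 15403/11676)) = √(-219212 + (86913 - 15403/11676)) = √(-219212 + 1014780785/11676) = √(-1544738527/11676) = I*√4509091760313/5838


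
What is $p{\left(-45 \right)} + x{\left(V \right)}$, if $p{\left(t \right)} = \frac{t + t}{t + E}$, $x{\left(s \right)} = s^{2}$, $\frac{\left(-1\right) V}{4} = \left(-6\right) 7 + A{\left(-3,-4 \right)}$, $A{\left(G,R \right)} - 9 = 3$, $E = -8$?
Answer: $\frac{763290}{53} \approx 14402.0$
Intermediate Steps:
$A{\left(G,R \right)} = 12$ ($A{\left(G,R \right)} = 9 + 3 = 12$)
$V = 120$ ($V = - 4 \left(\left(-6\right) 7 + 12\right) = - 4 \left(-42 + 12\right) = \left(-4\right) \left(-30\right) = 120$)
$p{\left(t \right)} = \frac{2 t}{-8 + t}$ ($p{\left(t \right)} = \frac{t + t}{t - 8} = \frac{2 t}{-8 + t}$)
$p{\left(-45 \right)} + x{\left(V \right)} = 2 \left(-45\right) \frac{1}{-8 - 45} + 120^{2} = 2 \left(-45\right) \frac{1}{-53} + 14400 = 2 \left(-45\right) \left(- \frac{1}{53}\right) + 14400 = \frac{90}{53} + 14400 = \frac{763290}{53}$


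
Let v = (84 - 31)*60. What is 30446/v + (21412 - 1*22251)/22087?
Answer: 334896391/35118330 ≈ 9.5362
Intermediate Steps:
v = 3180 (v = 53*60 = 3180)
30446/v + (21412 - 1*22251)/22087 = 30446/3180 + (21412 - 1*22251)/22087 = 30446*(1/3180) + (21412 - 22251)*(1/22087) = 15223/1590 - 839*1/22087 = 15223/1590 - 839/22087 = 334896391/35118330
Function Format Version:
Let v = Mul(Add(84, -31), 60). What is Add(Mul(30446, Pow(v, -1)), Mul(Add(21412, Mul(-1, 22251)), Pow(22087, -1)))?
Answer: Rational(334896391, 35118330) ≈ 9.5362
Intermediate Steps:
v = 3180 (v = Mul(53, 60) = 3180)
Add(Mul(30446, Pow(v, -1)), Mul(Add(21412, Mul(-1, 22251)), Pow(22087, -1))) = Add(Mul(30446, Pow(3180, -1)), Mul(Add(21412, Mul(-1, 22251)), Pow(22087, -1))) = Add(Mul(30446, Rational(1, 3180)), Mul(Add(21412, -22251), Rational(1, 22087))) = Add(Rational(15223, 1590), Mul(-839, Rational(1, 22087))) = Add(Rational(15223, 1590), Rational(-839, 22087)) = Rational(334896391, 35118330)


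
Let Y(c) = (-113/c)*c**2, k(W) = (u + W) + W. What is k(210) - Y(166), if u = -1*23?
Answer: 19155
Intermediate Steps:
u = -23
k(W) = -23 + 2*W (k(W) = (-23 + W) + W = -23 + 2*W)
Y(c) = -113*c
k(210) - Y(166) = (-23 + 2*210) - (-113)*166 = (-23 + 420) - 1*(-18758) = 397 + 18758 = 19155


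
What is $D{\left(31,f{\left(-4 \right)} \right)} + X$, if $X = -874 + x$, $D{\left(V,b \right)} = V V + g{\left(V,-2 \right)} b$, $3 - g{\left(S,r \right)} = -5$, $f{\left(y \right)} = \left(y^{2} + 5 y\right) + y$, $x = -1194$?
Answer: $-1171$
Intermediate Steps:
$f{\left(y \right)} = y^{2} + 6 y$
$g{\left(S,r \right)} = 8$ ($g{\left(S,r \right)} = 3 - -5 = 3 + 5 = 8$)
$D{\left(V,b \right)} = V^{2} + 8 b$ ($D{\left(V,b \right)} = V V + 8 b = V^{2} + 8 b$)
$X = -2068$ ($X = -874 - 1194 = -2068$)
$D{\left(31,f{\left(-4 \right)} \right)} + X = \left(31^{2} + 8 \left(- 4 \left(6 - 4\right)\right)\right) - 2068 = \left(961 + 8 \left(\left(-4\right) 2\right)\right) - 2068 = \left(961 + 8 \left(-8\right)\right) - 2068 = \left(961 - 64\right) - 2068 = 897 - 2068 = -1171$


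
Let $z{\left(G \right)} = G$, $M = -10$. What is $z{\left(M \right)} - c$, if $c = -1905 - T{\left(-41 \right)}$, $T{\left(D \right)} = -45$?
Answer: $1850$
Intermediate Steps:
$c = -1860$ ($c = -1905 - -45 = -1905 + 45 = -1860$)
$z{\left(M \right)} - c = -10 - -1860 = -10 + 1860 = 1850$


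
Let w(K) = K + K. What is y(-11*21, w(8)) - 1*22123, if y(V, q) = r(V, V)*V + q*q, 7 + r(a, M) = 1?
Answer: -20481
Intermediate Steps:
r(a, M) = -6 (r(a, M) = -7 + 1 = -6)
w(K) = 2*K
y(V, q) = q² - 6*V (y(V, q) = -6*V + q*q = -6*V + q² = q² - 6*V)
y(-11*21, w(8)) - 1*22123 = ((2*8)² - (-66)*21) - 1*22123 = (16² - 6*(-231)) - 22123 = (256 + 1386) - 22123 = 1642 - 22123 = -20481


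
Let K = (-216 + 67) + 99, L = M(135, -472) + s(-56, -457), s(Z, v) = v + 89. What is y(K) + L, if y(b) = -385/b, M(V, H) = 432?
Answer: 717/10 ≈ 71.700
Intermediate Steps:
s(Z, v) = 89 + v
L = 64 (L = 432 + (89 - 457) = 432 - 368 = 64)
K = -50 (K = -149 + 99 = -50)
y(K) + L = -385/(-50) + 64 = -385*(-1/50) + 64 = 77/10 + 64 = 717/10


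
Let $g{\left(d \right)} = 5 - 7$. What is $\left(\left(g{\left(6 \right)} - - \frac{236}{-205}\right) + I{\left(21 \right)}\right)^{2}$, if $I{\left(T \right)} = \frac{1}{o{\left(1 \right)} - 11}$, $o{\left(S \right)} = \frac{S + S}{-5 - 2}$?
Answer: $\frac{2752995961}{262278025} \approx 10.496$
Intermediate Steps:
$o{\left(S \right)} = - \frac{2 S}{7}$ ($o{\left(S \right)} = \frac{2 S}{-7} = 2 S \left(- \frac{1}{7}\right) = - \frac{2 S}{7}$)
$g{\left(d \right)} = -2$ ($g{\left(d \right)} = 5 - 7 = -2$)
$I{\left(T \right)} = - \frac{7}{79}$ ($I{\left(T \right)} = \frac{1}{\left(- \frac{2}{7}\right) 1 - 11} = \frac{1}{- \frac{2}{7} - 11} = \frac{1}{- \frac{79}{7}} = - \frac{7}{79}$)
$\left(\left(g{\left(6 \right)} - - \frac{236}{-205}\right) + I{\left(21 \right)}\right)^{2} = \left(\left(-2 - - \frac{236}{-205}\right) - \frac{7}{79}\right)^{2} = \left(\left(-2 - \left(-236\right) \left(- \frac{1}{205}\right)\right) - \frac{7}{79}\right)^{2} = \left(\left(-2 - \frac{236}{205}\right) - \frac{7}{79}\right)^{2} = \left(- \frac{646}{205} - \frac{7}{79}\right)^{2} = \left(- \frac{52469}{16195}\right)^{2} = \frac{2752995961}{262278025}$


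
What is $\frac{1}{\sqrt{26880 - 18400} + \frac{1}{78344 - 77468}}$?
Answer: $- \frac{876}{6507348479} + \frac{3069504 \sqrt{530}}{6507348479} \approx 0.010859$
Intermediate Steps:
$\frac{1}{\sqrt{26880 - 18400} + \frac{1}{78344 - 77468}} = \frac{1}{\sqrt{8480} + \frac{1}{876}} = \frac{1}{4 \sqrt{530} + \frac{1}{876}} = \frac{1}{\frac{1}{876} + 4 \sqrt{530}}$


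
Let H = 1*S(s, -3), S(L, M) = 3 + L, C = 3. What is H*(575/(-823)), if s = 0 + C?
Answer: -3450/823 ≈ -4.1920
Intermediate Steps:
s = 3 (s = 0 + 3 = 3)
H = 6 (H = 1*(3 + 3) = 1*6 = 6)
H*(575/(-823)) = 6*(575/(-823)) = 6*(575*(-1/823)) = 6*(-575/823) = -3450/823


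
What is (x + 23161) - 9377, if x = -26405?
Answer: -12621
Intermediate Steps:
(x + 23161) - 9377 = (-26405 + 23161) - 9377 = -3244 - 9377 = -12621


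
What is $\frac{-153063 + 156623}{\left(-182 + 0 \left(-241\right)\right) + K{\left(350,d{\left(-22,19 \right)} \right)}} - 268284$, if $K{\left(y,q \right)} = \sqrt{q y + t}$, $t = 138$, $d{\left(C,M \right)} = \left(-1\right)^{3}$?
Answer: $- \frac{1118020418}{4167} - \frac{890 i \sqrt{53}}{4167} \approx -2.683 \cdot 10^{5} - 1.5549 i$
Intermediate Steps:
$d{\left(C,M \right)} = -1$
$K{\left(y,q \right)} = \sqrt{138 + q y}$ ($K{\left(y,q \right)} = \sqrt{q y + 138} = \sqrt{138 + q y}$)
$\frac{-153063 + 156623}{\left(-182 + 0 \left(-241\right)\right) + K{\left(350,d{\left(-22,19 \right)} \right)}} - 268284 = \frac{-153063 + 156623}{\left(-182 + 0 \left(-241\right)\right) + \sqrt{138 - 350}} - 268284 = \frac{3560}{\left(-182 + 0\right) + \sqrt{138 - 350}} - 268284 = \frac{3560}{-182 + \sqrt{-212}} - 268284 = \frac{3560}{-182 + 2 i \sqrt{53}} - 268284 = -268284 + \frac{3560}{-182 + 2 i \sqrt{53}}$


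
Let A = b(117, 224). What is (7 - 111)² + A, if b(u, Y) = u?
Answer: 10933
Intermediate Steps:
A = 117
(7 - 111)² + A = (7 - 111)² + 117 = (-104)² + 117 = 10816 + 117 = 10933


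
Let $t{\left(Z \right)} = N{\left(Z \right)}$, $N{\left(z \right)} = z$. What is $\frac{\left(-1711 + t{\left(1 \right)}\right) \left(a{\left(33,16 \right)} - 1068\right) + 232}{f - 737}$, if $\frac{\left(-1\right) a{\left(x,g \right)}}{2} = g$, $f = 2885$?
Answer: $\frac{470308}{537} \approx 875.81$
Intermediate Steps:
$t{\left(Z \right)} = Z$
$a{\left(x,g \right)} = - 2 g$
$\frac{\left(-1711 + t{\left(1 \right)}\right) \left(a{\left(33,16 \right)} - 1068\right) + 232}{f - 737} = \frac{\left(-1711 + 1\right) \left(\left(-2\right) 16 - 1068\right) + 232}{2885 - 737} = \frac{- 1710 \left(-32 - 1068\right) + 232}{2148} = \left(\left(-1710\right) \left(-1100\right) + 232\right) \frac{1}{2148} = \left(1881000 + 232\right) \frac{1}{2148} = 1881232 \cdot \frac{1}{2148} = \frac{470308}{537}$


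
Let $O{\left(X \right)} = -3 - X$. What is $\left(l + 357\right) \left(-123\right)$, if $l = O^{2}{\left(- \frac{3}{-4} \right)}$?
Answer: $- \frac{730251}{16} \approx -45641.0$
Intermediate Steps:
$l = \frac{225}{16}$ ($l = \left(-3 - - \frac{3}{-4}\right)^{2} = \left(-3 - \left(-3\right) \left(- \frac{1}{4}\right)\right)^{2} = \left(-3 - \frac{3}{4}\right)^{2} = \left(- \frac{15}{4}\right)^{2} = \frac{225}{16} \approx 14.063$)
$\left(l + 357\right) \left(-123\right) = \left(\frac{225}{16} + 357\right) \left(-123\right) = \frac{5937}{16} \left(-123\right) = - \frac{730251}{16}$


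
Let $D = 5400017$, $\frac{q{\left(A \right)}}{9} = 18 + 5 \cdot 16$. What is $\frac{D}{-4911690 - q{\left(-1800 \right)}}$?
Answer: $- \frac{771431}{701796} \approx -1.0992$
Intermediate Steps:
$q{\left(A \right)} = 882$ ($q{\left(A \right)} = 9 \left(18 + 5 \cdot 16\right) = 9 \left(18 + 80\right) = 9 \cdot 98 = 882$)
$\frac{D}{-4911690 - q{\left(-1800 \right)}} = \frac{5400017}{-4911690 - 882} = \frac{5400017}{-4912572} = 5400017 \left(- \frac{1}{4912572}\right) = - \frac{771431}{701796}$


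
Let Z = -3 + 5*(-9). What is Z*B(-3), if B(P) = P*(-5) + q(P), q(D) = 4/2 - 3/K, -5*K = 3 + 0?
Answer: -1056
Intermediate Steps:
K = -⅗ (K = -(3 + 0)/5 = -⅕*3 = -⅗ ≈ -0.60000)
q(D) = 7 (q(D) = 4/2 - 3/(-⅗) = 4*(½) - 3*(-5/3) = 2 + 5 = 7)
B(P) = 7 - 5*P (B(P) = P*(-5) + 7 = -5*P + 7 = 7 - 5*P)
Z = -48 (Z = -3 - 45 = -48)
Z*B(-3) = -48*(7 - 5*(-3)) = -48*(7 + 15) = -48*22 = -1056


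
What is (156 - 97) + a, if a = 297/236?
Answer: 14221/236 ≈ 60.258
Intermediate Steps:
a = 297/236 (a = 297*(1/236) = 297/236 ≈ 1.2585)
(156 - 97) + a = (156 - 97) + 297/236 = 59 + 297/236 = 14221/236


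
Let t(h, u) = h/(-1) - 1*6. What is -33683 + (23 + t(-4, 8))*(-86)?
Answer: -35489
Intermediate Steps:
t(h, u) = -6 - h (t(h, u) = h*(-1) - 6 = -h - 6 = -6 - h)
-33683 + (23 + t(-4, 8))*(-86) = -33683 + (23 + (-6 - 1*(-4)))*(-86) = -33683 + (23 + (-6 + 4))*(-86) = -33683 + (23 - 2)*(-86) = -33683 + 21*(-86) = -33683 - 1806 = -35489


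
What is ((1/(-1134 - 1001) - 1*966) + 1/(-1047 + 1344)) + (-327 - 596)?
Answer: -1197803617/634095 ≈ -1889.0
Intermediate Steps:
((1/(-1134 - 1001) - 1*966) + 1/(-1047 + 1344)) + (-327 - 596) = ((1/(-2135) - 966) + 1/297) - 923 = ((-1/2135 - 966) + 1/297) - 923 = (-2062411/2135 + 1/297) - 923 = -612533932/634095 - 923 = -1197803617/634095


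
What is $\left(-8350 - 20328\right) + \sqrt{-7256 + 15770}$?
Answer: $-28678 + 3 \sqrt{946} \approx -28586.0$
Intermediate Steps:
$\left(-8350 - 20328\right) + \sqrt{-7256 + 15770} = -28678 + \sqrt{8514} = -28678 + 3 \sqrt{946}$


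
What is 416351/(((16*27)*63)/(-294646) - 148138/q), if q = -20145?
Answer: 72685622872005/1267647142 ≈ 57339.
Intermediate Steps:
416351/(((16*27)*63)/(-294646) - 148138/q) = 416351/(((16*27)*63)/(-294646) - 148138/(-20145)) = 416351/((432*63)*(-1/294646) - 148138*(-1/20145)) = 416351/(27216*(-1/294646) + 8714/1185) = 416351/(-13608/147323 + 8714/1185) = 416351/(1267647142/174577755) = 416351*(174577755/1267647142) = 72685622872005/1267647142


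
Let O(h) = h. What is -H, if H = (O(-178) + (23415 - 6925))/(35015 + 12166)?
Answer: -16312/47181 ≈ -0.34573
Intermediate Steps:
H = 16312/47181 (H = (-178 + (23415 - 6925))/(35015 + 12166) = (-178 + 16490)/47181 = 16312*(1/47181) = 16312/47181 ≈ 0.34573)
-H = -1*16312/47181 = -16312/47181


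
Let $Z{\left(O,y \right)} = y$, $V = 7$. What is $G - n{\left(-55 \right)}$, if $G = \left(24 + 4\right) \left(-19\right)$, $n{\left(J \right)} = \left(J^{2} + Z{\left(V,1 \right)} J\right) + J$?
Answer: $-3447$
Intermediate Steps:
$n{\left(J \right)} = J^{2} + 2 J$ ($n{\left(J \right)} = \left(J^{2} + 1 J\right) + J = \left(J^{2} + J\right) + J = \left(J + J^{2}\right) + J = J^{2} + 2 J$)
$G = -532$ ($G = 28 \left(-19\right) = -532$)
$G - n{\left(-55 \right)} = -532 - - 55 \left(2 - 55\right) = -532 - \left(-55\right) \left(-53\right) = -532 - 2915 = -3447$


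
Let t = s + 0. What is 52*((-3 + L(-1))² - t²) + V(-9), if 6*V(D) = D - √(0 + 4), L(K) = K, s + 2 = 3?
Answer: 4669/6 ≈ 778.17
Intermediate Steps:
s = 1 (s = -2 + 3 = 1)
t = 1 (t = 1 + 0 = 1)
V(D) = -⅓ + D/6 (V(D) = (D - √(0 + 4))/6 = (D - √4)/6 = (D - 1*2)/6 = (D - 2)/6 = (-2 + D)/6 = -⅓ + D/6)
52*((-3 + L(-1))² - t²) + V(-9) = 52*((-3 - 1)² - 1*1²) + (-⅓ + (⅙)*(-9)) = 52*((-4)² - 1*1) + (-⅓ - 3/2) = 52*(16 - 1) - 11/6 = 52*15 - 11/6 = 780 - 11/6 = 4669/6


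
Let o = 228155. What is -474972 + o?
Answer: -246817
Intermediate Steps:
-474972 + o = -474972 + 228155 = -246817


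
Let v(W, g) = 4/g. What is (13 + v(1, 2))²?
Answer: 225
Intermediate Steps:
(13 + v(1, 2))² = (13 + 4/2)² = (13 + 4*(½))² = (13 + 2)² = 15² = 225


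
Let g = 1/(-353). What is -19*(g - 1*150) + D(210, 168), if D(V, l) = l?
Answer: 1065373/353 ≈ 3018.1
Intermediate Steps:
g = -1/353 ≈ -0.0028329
-19*(g - 1*150) + D(210, 168) = -19*(-1/353 - 1*150) + 168 = -19*(-1/353 - 150) + 168 = -19*(-52951/353) + 168 = 1006069/353 + 168 = 1065373/353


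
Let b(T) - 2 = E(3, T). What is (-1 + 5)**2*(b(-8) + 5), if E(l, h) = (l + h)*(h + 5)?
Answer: 352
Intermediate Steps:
E(l, h) = (5 + h)*(h + l) (E(l, h) = (h + l)*(5 + h) = (5 + h)*(h + l))
b(T) = 17 + T**2 + 8*T (b(T) = 2 + (T**2 + 5*T + 5*3 + T*3) = 2 + (T**2 + 5*T + 15 + 3*T) = 2 + (15 + T**2 + 8*T) = 17 + T**2 + 8*T)
(-1 + 5)**2*(b(-8) + 5) = (-1 + 5)**2*((17 + (-8)**2 + 8*(-8)) + 5) = 4**2*((17 + 64 - 64) + 5) = 16*(17 + 5) = 16*22 = 352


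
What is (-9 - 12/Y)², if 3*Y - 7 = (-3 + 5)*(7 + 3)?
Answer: 961/9 ≈ 106.78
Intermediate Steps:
Y = 9 (Y = 7/3 + ((-3 + 5)*(7 + 3))/3 = 7/3 + (2*10)/3 = 7/3 + (⅓)*20 = 7/3 + 20/3 = 9)
(-9 - 12/Y)² = (-9 - 12/9)² = (-9 - 12*⅑)² = (-9 - 4/3)² = (-31/3)² = 961/9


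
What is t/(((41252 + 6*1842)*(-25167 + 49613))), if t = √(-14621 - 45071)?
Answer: I*√14923/639311792 ≈ 1.9108e-7*I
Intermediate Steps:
t = 2*I*√14923 (t = √(-59692) = 2*I*√14923 ≈ 244.32*I)
t/(((41252 + 6*1842)*(-25167 + 49613))) = (2*I*√14923)/(((41252 + 6*1842)*(-25167 + 49613))) = (2*I*√14923)/(((41252 + 11052)*24446)) = (2*I*√14923)/((52304*24446)) = (2*I*√14923)/1278623584 = (2*I*√14923)*(1/1278623584) = I*√14923/639311792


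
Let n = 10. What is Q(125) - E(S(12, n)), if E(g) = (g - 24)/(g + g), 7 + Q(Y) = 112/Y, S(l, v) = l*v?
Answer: -813/125 ≈ -6.5040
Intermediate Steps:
Q(Y) = -7 + 112/Y
E(g) = (-24 + g)/(2*g) (E(g) = (-24 + g)/((2*g)) = (-24 + g)*(1/(2*g)) = (-24 + g)/(2*g))
Q(125) - E(S(12, n)) = (-7 + 112/125) - (-24 + 12*10)/(2*(12*10)) = (-7 + 112*(1/125)) - (-24 + 120)/(2*120) = (-7 + 112/125) - 96/(2*120) = -763/125 - 1*⅖ = -763/125 - ⅖ = -813/125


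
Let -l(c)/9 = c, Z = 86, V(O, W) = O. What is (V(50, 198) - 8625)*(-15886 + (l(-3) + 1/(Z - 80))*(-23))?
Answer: 849482375/6 ≈ 1.4158e+8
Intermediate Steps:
l(c) = -9*c
(V(50, 198) - 8625)*(-15886 + (l(-3) + 1/(Z - 80))*(-23)) = (50 - 8625)*(-15886 + (-9*(-3) + 1/(86 - 80))*(-23)) = -8575*(-15886 + (27 + 1/6)*(-23)) = -8575*(-15886 + (27 + ⅙)*(-23)) = -8575*(-15886 + (163/6)*(-23)) = -8575*(-15886 - 3749/6) = -8575*(-99065/6) = 849482375/6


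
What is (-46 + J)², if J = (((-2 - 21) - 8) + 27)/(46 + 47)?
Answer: 18335524/8649 ≈ 2120.0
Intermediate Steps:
J = -4/93 (J = ((-23 - 8) + 27)/93 = (-31 + 27)*(1/93) = -4*1/93 = -4/93 ≈ -0.043011)
(-46 + J)² = (-46 - 4/93)² = (-4282/93)² = 18335524/8649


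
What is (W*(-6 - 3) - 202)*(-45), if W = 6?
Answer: 11520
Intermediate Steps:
(W*(-6 - 3) - 202)*(-45) = (6*(-6 - 3) - 202)*(-45) = (6*(-9) - 202)*(-45) = (-54 - 202)*(-45) = -256*(-45) = 11520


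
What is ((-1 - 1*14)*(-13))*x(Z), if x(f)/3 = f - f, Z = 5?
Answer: 0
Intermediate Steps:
x(f) = 0 (x(f) = 3*(f - f) = 3*0 = 0)
((-1 - 1*14)*(-13))*x(Z) = ((-1 - 1*14)*(-13))*0 = ((-1 - 14)*(-13))*0 = -15*(-13)*0 = 195*0 = 0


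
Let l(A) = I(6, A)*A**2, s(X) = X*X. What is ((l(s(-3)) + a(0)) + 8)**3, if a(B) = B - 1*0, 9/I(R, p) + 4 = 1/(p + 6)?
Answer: -1145430322847/205379 ≈ -5.5772e+6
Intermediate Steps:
s(X) = X**2
I(R, p) = 9/(-4 + 1/(6 + p)) (I(R, p) = 9/(-4 + 1/(p + 6)) = 9/(-4 + 1/(6 + p)))
a(B) = B (a(B) = B + 0 = B)
l(A) = 9*A**2*(-6 - A)/(23 + 4*A) (l(A) = (9*(-6 - A)/(23 + 4*A))*A**2 = 9*A**2*(-6 - A)/(23 + 4*A))
((l(s(-3)) + a(0)) + 8)**3 = ((9*((-3)**2)**2*(-6 - 1*(-3)**2)/(23 + 4*(-3)**2) + 0) + 8)**3 = ((9*9**2*(-6 - 1*9)/(23 + 4*9) + 0) + 8)**3 = ((9*81*(-6 - 9)/(23 + 36) + 0) + 8)**3 = ((9*81*(-15)/59 + 0) + 8)**3 = ((9*81*(1/59)*(-15) + 0) + 8)**3 = ((-10935/59 + 0) + 8)**3 = (-10935/59 + 8)**3 = (-10463/59)**3 = -1145430322847/205379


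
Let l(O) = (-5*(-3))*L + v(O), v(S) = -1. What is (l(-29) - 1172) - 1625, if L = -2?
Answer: -2828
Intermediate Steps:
l(O) = -31 (l(O) = -5*(-3)*(-2) - 1 = 15*(-2) - 1 = -30 - 1 = -31)
(l(-29) - 1172) - 1625 = (-31 - 1172) - 1625 = -1203 - 1625 = -2828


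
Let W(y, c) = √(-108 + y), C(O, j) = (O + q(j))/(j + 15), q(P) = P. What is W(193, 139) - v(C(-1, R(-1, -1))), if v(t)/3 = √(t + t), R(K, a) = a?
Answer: √85 - 3*I*√14/7 ≈ 9.2195 - 1.6036*I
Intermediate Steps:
C(O, j) = (O + j)/(15 + j) (C(O, j) = (O + j)/(j + 15) = (O + j)/(15 + j))
v(t) = 3*√2*√t (v(t) = 3*√(t + t) = 3*√(2*t) = 3*(√2*√t) = 3*√2*√t)
W(193, 139) - v(C(-1, R(-1, -1))) = √(-108 + 193) - 3*√2*√((-1 - 1)/(15 - 1)) = √85 - 3*√2*√(-2/14) = √85 - 3*√2*√((1/14)*(-2)) = √85 - 3*√2*√(-⅐) = √85 - 3*√2*I*√7/7 = √85 - 3*I*√14/7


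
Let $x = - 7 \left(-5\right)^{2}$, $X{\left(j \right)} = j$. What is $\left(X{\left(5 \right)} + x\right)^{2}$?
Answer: $28900$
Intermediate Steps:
$x = -175$ ($x = \left(-7\right) 25 = -175$)
$\left(X{\left(5 \right)} + x\right)^{2} = \left(5 - 175\right)^{2} = \left(-170\right)^{2} = 28900$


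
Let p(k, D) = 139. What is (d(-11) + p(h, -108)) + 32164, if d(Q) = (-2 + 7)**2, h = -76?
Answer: 32328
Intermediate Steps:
d(Q) = 25 (d(Q) = 5**2 = 25)
(d(-11) + p(h, -108)) + 32164 = (25 + 139) + 32164 = 164 + 32164 = 32328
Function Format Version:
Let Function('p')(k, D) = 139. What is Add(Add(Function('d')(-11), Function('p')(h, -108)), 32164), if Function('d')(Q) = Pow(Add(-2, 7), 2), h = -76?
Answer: 32328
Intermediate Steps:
Function('d')(Q) = 25 (Function('d')(Q) = Pow(5, 2) = 25)
Add(Add(Function('d')(-11), Function('p')(h, -108)), 32164) = Add(Add(25, 139), 32164) = Add(164, 32164) = 32328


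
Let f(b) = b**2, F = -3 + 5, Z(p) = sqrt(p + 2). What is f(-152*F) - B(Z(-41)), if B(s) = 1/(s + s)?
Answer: 92416 + I*sqrt(39)/78 ≈ 92416.0 + 0.080064*I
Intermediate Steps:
Z(p) = sqrt(2 + p)
F = 2
B(s) = 1/(2*s)
f(-152*F) - B(Z(-41)) = (-152*2)**2 - 1/(2*(sqrt(2 - 41))) = (-304)**2 - 1/(2*(sqrt(-39))) = 92416 - 1/(2*(I*sqrt(39))) = 92416 - (-I*sqrt(39)/39)/2 = 92416 - (-1)*I*sqrt(39)/78 = 92416 + I*sqrt(39)/78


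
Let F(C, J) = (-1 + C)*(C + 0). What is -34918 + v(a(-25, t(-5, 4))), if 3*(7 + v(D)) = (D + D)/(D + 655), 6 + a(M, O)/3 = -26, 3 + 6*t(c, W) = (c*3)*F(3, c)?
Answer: -19523139/559 ≈ -34925.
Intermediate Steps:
F(C, J) = C*(-1 + C) (F(C, J) = (-1 + C)*C = C*(-1 + C))
t(c, W) = -½ + 3*c (t(c, W) = -½ + ((c*3)*(3*(-1 + 3)))/6 = -½ + ((3*c)*(3*2))/6 = -½ + ((3*c)*6)/6 = -½ + (18*c)/6 = -½ + 3*c)
a(M, O) = -96 (a(M, O) = -18 + 3*(-26) = -18 - 78 = -96)
v(D) = -7 + 2*D/(3*(655 + D)) (v(D) = -7 + ((D + D)/(D + 655))/3 = -7 + ((2*D)/(655 + D))/3 = -7 + (2*D/(655 + D))/3 = -7 + 2*D/(3*(655 + D)))
-34918 + v(a(-25, t(-5, 4))) = -34918 + (-13755 - 19*(-96))/(3*(655 - 96)) = -34918 + (⅓)*(-13755 + 1824)/559 = -34918 + (⅓)*(1/559)*(-11931) = -34918 - 3977/559 = -19523139/559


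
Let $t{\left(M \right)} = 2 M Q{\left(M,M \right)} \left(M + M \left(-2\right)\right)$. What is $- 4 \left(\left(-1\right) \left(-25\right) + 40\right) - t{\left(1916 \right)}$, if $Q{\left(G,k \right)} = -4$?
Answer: $-29368708$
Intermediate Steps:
$t{\left(M \right)} = 8 M^{2}$ ($t{\left(M \right)} = 2 M \left(-4\right) \left(M + M \left(-2\right)\right) = - 8 M \left(M - 2 M\right) = - 8 M \left(- M\right) = 8 M^{2}$)
$- 4 \left(\left(-1\right) \left(-25\right) + 40\right) - t{\left(1916 \right)} = - 4 \left(\left(-1\right) \left(-25\right) + 40\right) - 8 \cdot 1916^{2} = - 4 \left(25 + 40\right) - 8 \cdot 3671056 = \left(-4\right) 65 - 29368448 = -260 - 29368448 = -29368708$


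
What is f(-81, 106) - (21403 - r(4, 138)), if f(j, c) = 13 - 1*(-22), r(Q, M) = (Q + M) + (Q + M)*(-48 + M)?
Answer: -8446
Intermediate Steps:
r(Q, M) = M + Q + (-48 + M)*(M + Q) (r(Q, M) = (M + Q) + (M + Q)*(-48 + M) = (M + Q) + (-48 + M)*(M + Q) = M + Q + (-48 + M)*(M + Q))
f(j, c) = 35 (f(j, c) = 13 + 22 = 35)
f(-81, 106) - (21403 - r(4, 138)) = 35 - (21403 - (138² - 47*138 - 47*4 + 138*4)) = 35 - (21403 - (19044 - 6486 - 188 + 552)) = 35 - (21403 - 1*12922) = 35 - (21403 - 12922) = 35 - 1*8481 = 35 - 8481 = -8446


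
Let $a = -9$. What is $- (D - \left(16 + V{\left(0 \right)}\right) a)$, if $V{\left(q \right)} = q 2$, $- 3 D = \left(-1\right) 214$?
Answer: $- \frac{646}{3} \approx -215.33$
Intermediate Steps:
$D = \frac{214}{3}$ ($D = - \frac{\left(-1\right) 214}{3} = \left(- \frac{1}{3}\right) \left(-214\right) = \frac{214}{3} \approx 71.333$)
$V{\left(q \right)} = 2 q$
$- (D - \left(16 + V{\left(0 \right)}\right) a) = - (\frac{214}{3} - \left(16 + 2 \cdot 0\right) \left(-9\right)) = - (\frac{214}{3} - \left(16 + 0\right) \left(-9\right)) = - (\frac{214}{3} - 16 \left(-9\right)) = - (\frac{214}{3} - -144) = - (\frac{214}{3} + 144) = \left(-1\right) \frac{646}{3} = - \frac{646}{3}$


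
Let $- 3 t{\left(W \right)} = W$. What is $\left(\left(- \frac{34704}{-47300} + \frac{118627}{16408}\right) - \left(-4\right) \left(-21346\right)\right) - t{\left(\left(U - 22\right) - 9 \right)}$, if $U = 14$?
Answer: $- \frac{49698452397151}{582073800} \approx -85382.0$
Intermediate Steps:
$t{\left(W \right)} = - \frac{W}{3}$
$\left(\left(- \frac{34704}{-47300} + \frac{118627}{16408}\right) - \left(-4\right) \left(-21346\right)\right) - t{\left(\left(U - 22\right) - 9 \right)} = \left(\left(- \frac{34704}{-47300} + \frac{118627}{16408}\right) - \left(-4\right) \left(-21346\right)\right) - - \frac{\left(14 - 22\right) - 9}{3} = \left(\left(\left(-34704\right) \left(- \frac{1}{47300}\right) + 118627 \cdot \frac{1}{16408}\right) - 85384\right) - - \frac{-8 - 9}{3} = \left(\left(\frac{8676}{11825} + \frac{118627}{16408}\right) - 85384\right) - \left(- \frac{1}{3}\right) \left(-17\right) = \left(\frac{1545120083}{194024600} - 85384\right) - \frac{17}{3} = - \frac{16565051326317}{194024600} - \frac{17}{3} = - \frac{49698452397151}{582073800}$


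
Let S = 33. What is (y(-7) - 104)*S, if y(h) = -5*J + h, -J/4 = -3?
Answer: -5643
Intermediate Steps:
J = 12 (J = -4*(-3) = 12)
y(h) = -60 + h (y(h) = -5*12 + h = -60 + h)
(y(-7) - 104)*S = ((-60 - 7) - 104)*33 = (-67 - 104)*33 = -171*33 = -5643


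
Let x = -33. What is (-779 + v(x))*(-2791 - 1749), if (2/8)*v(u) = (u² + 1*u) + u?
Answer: -15041020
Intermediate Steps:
v(u) = 4*u² + 8*u (v(u) = 4*((u² + 1*u) + u) = 4*((u² + u) + u) = 4*((u + u²) + u) = 4*(u² + 2*u) = 4*u² + 8*u)
(-779 + v(x))*(-2791 - 1749) = (-779 + 4*(-33)*(2 - 33))*(-2791 - 1749) = (-779 + 4*(-33)*(-31))*(-4540) = (-779 + 4092)*(-4540) = 3313*(-4540) = -15041020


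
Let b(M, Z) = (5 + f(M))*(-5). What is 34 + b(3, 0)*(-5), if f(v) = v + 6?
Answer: 384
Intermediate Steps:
f(v) = 6 + v
b(M, Z) = -55 - 5*M (b(M, Z) = (5 + (6 + M))*(-5) = (11 + M)*(-5) = -55 - 5*M)
34 + b(3, 0)*(-5) = 34 + (-55 - 5*3)*(-5) = 34 + (-55 - 15)*(-5) = 34 - 70*(-5) = 34 + 350 = 384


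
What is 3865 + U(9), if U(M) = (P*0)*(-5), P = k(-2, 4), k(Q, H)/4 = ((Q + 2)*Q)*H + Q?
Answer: 3865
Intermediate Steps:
k(Q, H) = 4*Q + 4*H*Q*(2 + Q) (k(Q, H) = 4*(((Q + 2)*Q)*H + Q) = 4*(((2 + Q)*Q)*H + Q) = 4*((Q*(2 + Q))*H + Q) = 4*(H*Q*(2 + Q) + Q) = 4*(Q + H*Q*(2 + Q)) = 4*Q + 4*H*Q*(2 + Q))
P = -8 (P = 4*(-2)*(1 + 2*4 + 4*(-2)) = 4*(-2)*(1 + 8 - 8) = 4*(-2)*1 = -8)
U(M) = 0 (U(M) = -8*0*(-5) = 0*(-5) = 0)
3865 + U(9) = 3865 + 0 = 3865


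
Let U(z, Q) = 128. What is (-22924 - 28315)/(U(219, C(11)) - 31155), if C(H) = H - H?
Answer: 51239/31027 ≈ 1.6514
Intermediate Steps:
C(H) = 0
(-22924 - 28315)/(U(219, C(11)) - 31155) = (-22924 - 28315)/(128 - 31155) = -51239/(-31027) = -51239*(-1/31027) = 51239/31027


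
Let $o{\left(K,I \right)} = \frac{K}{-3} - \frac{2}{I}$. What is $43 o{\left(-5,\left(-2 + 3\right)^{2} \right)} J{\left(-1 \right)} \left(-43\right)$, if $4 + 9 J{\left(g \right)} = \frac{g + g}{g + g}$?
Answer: $- \frac{1849}{9} \approx -205.44$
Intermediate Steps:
$o{\left(K,I \right)} = - \frac{2}{I} - \frac{K}{3}$ ($o{\left(K,I \right)} = K \left(- \frac{1}{3}\right) - \frac{2}{I} = - \frac{K}{3} - \frac{2}{I} = - \frac{2}{I} - \frac{K}{3}$)
$J{\left(g \right)} = - \frac{1}{3}$ ($J{\left(g \right)} = - \frac{4}{9} + \frac{\left(g + g\right) \frac{1}{g + g}}{9} = - \frac{4}{9} + \frac{2 g \frac{1}{2 g}}{9} = - \frac{4}{9} + \frac{1}{9} \cdot 1 = - \frac{4}{9} + \frac{1}{9} = - \frac{1}{3}$)
$43 o{\left(-5,\left(-2 + 3\right)^{2} \right)} J{\left(-1 \right)} \left(-43\right) = 43 \left(- \frac{2}{\left(-2 + 3\right)^{2}} - - \frac{5}{3}\right) \left(- \frac{1}{3}\right) \left(-43\right) = 43 \left(- \frac{2}{1^{2}} + \frac{5}{3}\right) \left(- \frac{1}{3}\right) \left(-43\right) = 43 \left(- \frac{2}{1} + \frac{5}{3}\right) \left(- \frac{1}{3}\right) \left(-43\right) = 43 \left(\left(-2\right) 1 + \frac{5}{3}\right) \left(- \frac{1}{3}\right) \left(-43\right) = 43 \left(-2 + \frac{5}{3}\right) \left(- \frac{1}{3}\right) \left(-43\right) = 43 \left(\left(- \frac{1}{3}\right) \left(- \frac{1}{3}\right)\right) \left(-43\right) = 43 \cdot \frac{1}{9} \left(-43\right) = \frac{43}{9} \left(-43\right) = - \frac{1849}{9}$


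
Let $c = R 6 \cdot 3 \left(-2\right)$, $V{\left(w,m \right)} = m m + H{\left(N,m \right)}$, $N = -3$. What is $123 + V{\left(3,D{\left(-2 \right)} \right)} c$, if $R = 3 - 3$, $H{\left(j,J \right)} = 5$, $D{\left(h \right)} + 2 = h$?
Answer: $123$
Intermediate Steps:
$D{\left(h \right)} = -2 + h$
$R = 0$
$V{\left(w,m \right)} = 5 + m^{2}$ ($V{\left(w,m \right)} = m m + 5 = m^{2} + 5 = 5 + m^{2}$)
$c = 0$ ($c = 0 \cdot 6 \cdot 3 \left(-2\right) = 0 \cdot 18 \left(-2\right) = 0 \left(-36\right) = 0$)
$123 + V{\left(3,D{\left(-2 \right)} \right)} c = 123 + \left(5 + \left(-2 - 2\right)^{2}\right) 0 = 123 + \left(5 + \left(-4\right)^{2}\right) 0 = 123 + \left(5 + 16\right) 0 = 123 + 21 \cdot 0 = 123 + 0 = 123$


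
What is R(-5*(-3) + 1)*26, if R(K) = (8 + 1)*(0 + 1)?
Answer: 234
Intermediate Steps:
R(K) = 9 (R(K) = 9*1 = 9)
R(-5*(-3) + 1)*26 = 9*26 = 234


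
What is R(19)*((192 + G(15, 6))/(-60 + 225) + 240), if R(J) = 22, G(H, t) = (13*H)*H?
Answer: 28478/5 ≈ 5695.6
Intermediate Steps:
G(H, t) = 13*H²
R(19)*((192 + G(15, 6))/(-60 + 225) + 240) = 22*((192 + 13*15²)/(-60 + 225) + 240) = 22*((192 + 13*225)/165 + 240) = 22*((192 + 2925)*(1/165) + 240) = 22*(3117*(1/165) + 240) = 22*(1039/55 + 240) = 22*(14239/55) = 28478/5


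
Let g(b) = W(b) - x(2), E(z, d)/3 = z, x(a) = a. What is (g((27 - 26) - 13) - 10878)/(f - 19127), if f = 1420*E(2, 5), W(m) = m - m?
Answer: 10880/10607 ≈ 1.0257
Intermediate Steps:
W(m) = 0
E(z, d) = 3*z
g(b) = -2 (g(b) = 0 - 1*2 = 0 - 2 = -2)
f = 8520 (f = 1420*(3*2) = 1420*6 = 8520)
(g((27 - 26) - 13) - 10878)/(f - 19127) = (-2 - 10878)/(8520 - 19127) = -10880/(-10607) = -10880*(-1/10607) = 10880/10607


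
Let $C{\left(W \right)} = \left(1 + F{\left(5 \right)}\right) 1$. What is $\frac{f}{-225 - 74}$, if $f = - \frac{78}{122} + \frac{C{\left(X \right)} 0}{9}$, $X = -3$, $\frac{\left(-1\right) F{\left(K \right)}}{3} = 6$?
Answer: $\frac{3}{1403} \approx 0.0021383$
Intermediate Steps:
$F{\left(K \right)} = -18$ ($F{\left(K \right)} = \left(-3\right) 6 = -18$)
$C{\left(W \right)} = -17$ ($C{\left(W \right)} = \left(1 - 18\right) 1 = \left(-17\right) 1 = -17$)
$f = - \frac{39}{61}$ ($f = - \frac{78}{122} + \frac{\left(-17\right) 0}{9} = \left(-78\right) \frac{1}{122} + 0 \cdot \frac{1}{9} = - \frac{39}{61} + 0 = - \frac{39}{61} \approx -0.63934$)
$\frac{f}{-225 - 74} = - \frac{39}{61 \left(-225 - 74\right)} = - \frac{39}{61 \left(-299\right)} = \left(- \frac{39}{61}\right) \left(- \frac{1}{299}\right) = \frac{3}{1403}$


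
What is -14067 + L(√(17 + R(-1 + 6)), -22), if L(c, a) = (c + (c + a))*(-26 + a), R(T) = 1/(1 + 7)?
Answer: -13011 - 24*√274 ≈ -13408.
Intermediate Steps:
R(T) = ⅛ (R(T) = 1/8 = ⅛)
L(c, a) = (-26 + a)*(a + 2*c) (L(c, a) = (c + (a + c))*(-26 + a) = (a + 2*c)*(-26 + a) = (-26 + a)*(a + 2*c))
-14067 + L(√(17 + R(-1 + 6)), -22) = -14067 + ((-22)² - 52*√(17 + ⅛) - 26*(-22) + 2*(-22)*√(17 + ⅛)) = -14067 + (484 - 13*√274 + 572 + 2*(-22)*√(137/8)) = -14067 + (484 - 13*√274 + 572 + 2*(-22)*(√274/4)) = -14067 + (484 - 13*√274 + 572 - 11*√274) = -14067 + (1056 - 24*√274) = -13011 - 24*√274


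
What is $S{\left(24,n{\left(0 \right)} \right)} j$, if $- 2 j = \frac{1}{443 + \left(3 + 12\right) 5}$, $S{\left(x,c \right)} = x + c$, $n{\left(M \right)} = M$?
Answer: $- \frac{6}{259} \approx -0.023166$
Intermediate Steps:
$S{\left(x,c \right)} = c + x$
$j = - \frac{1}{1036}$ ($j = - \frac{1}{2 \left(443 + \left(3 + 12\right) 5\right)} = - \frac{1}{2 \left(443 + 15 \cdot 5\right)} = - \frac{1}{2 \left(443 + 75\right)} = - \frac{1}{2 \cdot 518} = \left(- \frac{1}{2}\right) \frac{1}{518} = - \frac{1}{1036} \approx -0.00096525$)
$S{\left(24,n{\left(0 \right)} \right)} j = \left(0 + 24\right) \left(- \frac{1}{1036}\right) = 24 \left(- \frac{1}{1036}\right) = - \frac{6}{259}$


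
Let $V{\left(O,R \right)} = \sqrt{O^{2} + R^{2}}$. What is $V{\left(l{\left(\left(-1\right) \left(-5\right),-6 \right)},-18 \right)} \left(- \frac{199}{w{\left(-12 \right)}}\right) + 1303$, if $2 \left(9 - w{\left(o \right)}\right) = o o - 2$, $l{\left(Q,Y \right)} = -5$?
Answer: $1303 + \frac{199 \sqrt{349}}{62} \approx 1363.0$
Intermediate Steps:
$w{\left(o \right)} = 10 - \frac{o^{2}}{2}$ ($w{\left(o \right)} = 9 - \frac{o o - 2}{2} = 9 - \frac{o^{2} - 2}{2} = 9 - \frac{-2 + o^{2}}{2} = 9 - \left(-1 + \frac{o^{2}}{2}\right) = 10 - \frac{o^{2}}{2}$)
$V{\left(l{\left(\left(-1\right) \left(-5\right),-6 \right)},-18 \right)} \left(- \frac{199}{w{\left(-12 \right)}}\right) + 1303 = \sqrt{\left(-5\right)^{2} + \left(-18\right)^{2}} \left(- \frac{199}{10 - \frac{\left(-12\right)^{2}}{2}}\right) + 1303 = \sqrt{25 + 324} \left(- \frac{199}{10 - 72}\right) + 1303 = \sqrt{349} \left(- \frac{199}{10 - 72}\right) + 1303 = \sqrt{349} \left(- \frac{199}{-62}\right) + 1303 = \sqrt{349} \left(\left(-199\right) \left(- \frac{1}{62}\right)\right) + 1303 = \sqrt{349} \cdot \frac{199}{62} + 1303 = \frac{199 \sqrt{349}}{62} + 1303 = 1303 + \frac{199 \sqrt{349}}{62}$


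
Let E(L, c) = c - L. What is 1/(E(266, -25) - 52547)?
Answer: -1/52838 ≈ -1.8926e-5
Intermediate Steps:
1/(E(266, -25) - 52547) = 1/((-25 - 1*266) - 52547) = 1/((-25 - 266) - 52547) = 1/(-291 - 52547) = 1/(-52838) = -1/52838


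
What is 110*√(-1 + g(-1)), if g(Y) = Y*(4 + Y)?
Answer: 220*I ≈ 220.0*I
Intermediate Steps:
110*√(-1 + g(-1)) = 110*√(-1 - (4 - 1)) = 110*√(-1 - 1*3) = 110*√(-1 - 3) = 110*√(-4) = 110*(2*I) = 220*I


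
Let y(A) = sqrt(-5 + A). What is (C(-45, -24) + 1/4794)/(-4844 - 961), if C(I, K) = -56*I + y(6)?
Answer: -2417135/5565834 ≈ -0.43428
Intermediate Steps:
C(I, K) = 1 - 56*I (C(I, K) = -56*I + sqrt(-5 + 6) = -56*I + sqrt(1) = -56*I + 1 = 1 - 56*I)
(C(-45, -24) + 1/4794)/(-4844 - 961) = ((1 - 56*(-45)) + 1/4794)/(-4844 - 961) = ((1 + 2520) + 1/4794)/(-5805) = (2521 + 1/4794)*(-1/5805) = (12085675/4794)*(-1/5805) = -2417135/5565834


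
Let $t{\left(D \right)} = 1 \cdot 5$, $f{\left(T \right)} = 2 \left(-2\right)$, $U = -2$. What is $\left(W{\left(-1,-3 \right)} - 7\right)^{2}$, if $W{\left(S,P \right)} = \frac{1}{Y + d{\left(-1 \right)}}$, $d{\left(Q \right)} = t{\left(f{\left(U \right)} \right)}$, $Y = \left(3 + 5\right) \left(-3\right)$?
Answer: $\frac{17956}{361} \approx 49.74$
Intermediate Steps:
$Y = -24$ ($Y = 8 \left(-3\right) = -24$)
$f{\left(T \right)} = -4$
$t{\left(D \right)} = 5$
$d{\left(Q \right)} = 5$
$W{\left(S,P \right)} = - \frac{1}{19}$ ($W{\left(S,P \right)} = \frac{1}{-24 + 5} = \frac{1}{-19} = - \frac{1}{19}$)
$\left(W{\left(-1,-3 \right)} - 7\right)^{2} = \left(- \frac{1}{19} - 7\right)^{2} = \left(- \frac{134}{19}\right)^{2} = \frac{17956}{361}$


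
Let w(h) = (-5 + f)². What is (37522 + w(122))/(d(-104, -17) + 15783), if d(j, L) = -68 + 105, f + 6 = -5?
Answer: 18889/7910 ≈ 2.3880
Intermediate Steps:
f = -11 (f = -6 - 5 = -11)
w(h) = 256 (w(h) = (-5 - 11)² = (-16)² = 256)
d(j, L) = 37
(37522 + w(122))/(d(-104, -17) + 15783) = (37522 + 256)/(37 + 15783) = 37778/15820 = 37778*(1/15820) = 18889/7910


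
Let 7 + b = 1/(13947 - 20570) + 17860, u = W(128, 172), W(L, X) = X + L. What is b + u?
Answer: 120227318/6623 ≈ 18153.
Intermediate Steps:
W(L, X) = L + X
u = 300 (u = 128 + 172 = 300)
b = 118240418/6623 (b = -7 + (1/(13947 - 20570) + 17860) = -7 + (1/(-6623) + 17860) = -7 + (-1/6623 + 17860) = -7 + 118286779/6623 = 118240418/6623 ≈ 17853.)
b + u = 118240418/6623 + 300 = 120227318/6623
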